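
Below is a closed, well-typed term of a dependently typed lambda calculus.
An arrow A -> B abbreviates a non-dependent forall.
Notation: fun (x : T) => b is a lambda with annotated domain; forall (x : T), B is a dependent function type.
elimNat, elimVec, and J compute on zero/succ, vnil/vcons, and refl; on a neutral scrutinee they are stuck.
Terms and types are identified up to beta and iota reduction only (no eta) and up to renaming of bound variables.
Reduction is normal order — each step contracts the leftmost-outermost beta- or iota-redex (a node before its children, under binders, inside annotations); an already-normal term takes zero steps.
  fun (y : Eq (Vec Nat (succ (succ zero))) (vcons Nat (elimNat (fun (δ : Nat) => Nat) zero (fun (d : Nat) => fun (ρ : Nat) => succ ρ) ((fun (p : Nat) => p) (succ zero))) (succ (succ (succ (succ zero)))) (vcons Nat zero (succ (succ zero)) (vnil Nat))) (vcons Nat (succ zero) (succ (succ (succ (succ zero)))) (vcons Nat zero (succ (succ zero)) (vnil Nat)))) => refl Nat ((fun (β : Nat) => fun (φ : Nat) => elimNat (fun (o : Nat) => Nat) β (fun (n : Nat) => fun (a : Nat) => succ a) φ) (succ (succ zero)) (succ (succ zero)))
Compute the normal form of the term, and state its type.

reduced normal form:
  fun (y : Eq (Vec Nat (succ (succ zero))) (vcons Nat (succ zero) (succ (succ (succ (succ zero)))) (vcons Nat zero (succ (succ zero)) (vnil Nat))) (vcons Nat (succ zero) (succ (succ (succ (succ zero)))) (vcons Nat zero (succ (succ zero)) (vnil Nat)))) => refl Nat (succ (succ (succ (succ zero))))
type:
  Eq (Vec Nat (succ (succ zero))) (vcons Nat (succ zero) (succ (succ (succ (succ zero)))) (vcons Nat zero (succ (succ zero)) (vnil Nat))) (vcons Nat (succ zero) (succ (succ (succ (succ zero)))) (vcons Nat zero (succ (succ zero)) (vnil Nat))) -> Eq Nat (succ (succ (succ (succ zero)))) (succ (succ (succ (succ zero))))


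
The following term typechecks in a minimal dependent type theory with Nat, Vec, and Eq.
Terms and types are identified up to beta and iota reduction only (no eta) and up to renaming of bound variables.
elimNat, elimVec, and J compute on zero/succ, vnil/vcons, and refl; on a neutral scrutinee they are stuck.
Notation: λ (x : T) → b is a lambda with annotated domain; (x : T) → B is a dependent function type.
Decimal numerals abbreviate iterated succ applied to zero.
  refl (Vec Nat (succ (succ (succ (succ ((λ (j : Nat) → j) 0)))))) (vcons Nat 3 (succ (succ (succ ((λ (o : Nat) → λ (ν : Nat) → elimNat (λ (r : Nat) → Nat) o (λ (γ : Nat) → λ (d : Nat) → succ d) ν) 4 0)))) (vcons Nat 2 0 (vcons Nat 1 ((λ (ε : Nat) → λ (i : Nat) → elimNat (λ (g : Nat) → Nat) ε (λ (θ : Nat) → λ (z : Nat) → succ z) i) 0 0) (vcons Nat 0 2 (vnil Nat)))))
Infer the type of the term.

the term's type:
  Eq (Vec Nat 4) (vcons Nat 3 7 (vcons Nat 2 0 (vcons Nat 1 0 (vcons Nat 0 2 (vnil Nat))))) (vcons Nat 3 7 (vcons Nat 2 0 (vcons Nat 1 0 (vcons Nat 0 2 (vnil Nat)))))


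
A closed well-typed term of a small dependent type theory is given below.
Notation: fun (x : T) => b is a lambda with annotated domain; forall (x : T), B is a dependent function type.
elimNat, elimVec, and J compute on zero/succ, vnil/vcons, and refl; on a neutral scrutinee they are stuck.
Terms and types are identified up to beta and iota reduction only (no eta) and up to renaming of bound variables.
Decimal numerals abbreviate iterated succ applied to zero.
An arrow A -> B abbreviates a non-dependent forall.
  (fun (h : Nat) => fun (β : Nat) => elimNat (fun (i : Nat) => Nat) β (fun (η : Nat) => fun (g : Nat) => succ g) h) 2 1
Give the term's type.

type:
  Nat


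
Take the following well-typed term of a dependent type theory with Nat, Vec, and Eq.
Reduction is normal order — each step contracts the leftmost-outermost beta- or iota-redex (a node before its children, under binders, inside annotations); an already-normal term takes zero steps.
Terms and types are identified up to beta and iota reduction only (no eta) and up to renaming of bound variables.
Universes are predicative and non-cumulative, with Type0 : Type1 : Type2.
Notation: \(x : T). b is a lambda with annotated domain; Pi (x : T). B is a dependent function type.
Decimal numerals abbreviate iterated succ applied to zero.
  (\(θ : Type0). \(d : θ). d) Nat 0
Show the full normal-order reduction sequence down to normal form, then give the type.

normal-order reduction sequence:
  (\(θ : Type0). \(d : θ). d) Nat 0
  ~> (\(θ : Nat). θ) 0
  ~> 0
the term's type:
  Nat


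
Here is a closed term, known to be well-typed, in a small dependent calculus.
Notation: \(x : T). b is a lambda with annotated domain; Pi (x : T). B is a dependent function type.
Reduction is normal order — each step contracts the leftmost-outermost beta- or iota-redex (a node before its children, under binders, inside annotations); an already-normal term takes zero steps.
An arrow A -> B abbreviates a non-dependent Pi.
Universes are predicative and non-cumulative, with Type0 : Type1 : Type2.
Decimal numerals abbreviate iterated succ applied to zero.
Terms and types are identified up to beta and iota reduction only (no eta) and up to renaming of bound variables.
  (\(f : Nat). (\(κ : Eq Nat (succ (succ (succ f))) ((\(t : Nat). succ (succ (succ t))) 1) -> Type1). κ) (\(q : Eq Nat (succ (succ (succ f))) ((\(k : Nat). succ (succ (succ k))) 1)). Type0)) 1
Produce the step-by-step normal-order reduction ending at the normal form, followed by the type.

reduction (normal order):
  (\(f : Nat). (\(κ : Eq Nat (succ (succ (succ f))) ((\(t : Nat). succ (succ (succ t))) 1) -> Type1). κ) (\(q : Eq Nat (succ (succ (succ f))) ((\(k : Nat). succ (succ (succ k))) 1)). Type0)) 1
  ~> (\(f : Eq Nat 4 ((\(κ : Nat). succ (succ (succ κ))) 1) -> Type1). f) (\(t : Eq Nat 4 ((\(q : Nat). succ (succ (succ q))) 1)). Type0)
  ~> \(f : Eq Nat 4 ((\(κ : Nat). succ (succ (succ κ))) 1)). Type0
  ~> \(f : Eq Nat 4 4). Type0
type:
  Eq Nat 4 4 -> Type1


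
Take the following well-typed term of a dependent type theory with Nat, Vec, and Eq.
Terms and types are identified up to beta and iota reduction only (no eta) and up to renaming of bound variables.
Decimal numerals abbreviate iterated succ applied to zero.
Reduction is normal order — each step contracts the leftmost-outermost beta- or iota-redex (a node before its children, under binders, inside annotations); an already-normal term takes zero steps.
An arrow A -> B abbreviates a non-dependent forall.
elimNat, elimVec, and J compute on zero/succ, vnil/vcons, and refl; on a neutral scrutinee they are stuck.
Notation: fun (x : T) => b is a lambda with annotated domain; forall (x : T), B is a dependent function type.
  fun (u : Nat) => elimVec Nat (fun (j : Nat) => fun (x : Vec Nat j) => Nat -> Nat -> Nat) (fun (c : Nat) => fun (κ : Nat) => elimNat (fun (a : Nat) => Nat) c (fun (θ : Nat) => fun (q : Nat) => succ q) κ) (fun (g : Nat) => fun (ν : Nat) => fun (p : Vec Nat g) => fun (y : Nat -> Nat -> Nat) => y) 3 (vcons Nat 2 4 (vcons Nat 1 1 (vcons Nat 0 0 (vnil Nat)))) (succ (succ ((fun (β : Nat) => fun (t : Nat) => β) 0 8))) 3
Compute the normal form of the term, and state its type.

normal form:
  fun (u : Nat) => 5
inferred type:
  Nat -> Nat


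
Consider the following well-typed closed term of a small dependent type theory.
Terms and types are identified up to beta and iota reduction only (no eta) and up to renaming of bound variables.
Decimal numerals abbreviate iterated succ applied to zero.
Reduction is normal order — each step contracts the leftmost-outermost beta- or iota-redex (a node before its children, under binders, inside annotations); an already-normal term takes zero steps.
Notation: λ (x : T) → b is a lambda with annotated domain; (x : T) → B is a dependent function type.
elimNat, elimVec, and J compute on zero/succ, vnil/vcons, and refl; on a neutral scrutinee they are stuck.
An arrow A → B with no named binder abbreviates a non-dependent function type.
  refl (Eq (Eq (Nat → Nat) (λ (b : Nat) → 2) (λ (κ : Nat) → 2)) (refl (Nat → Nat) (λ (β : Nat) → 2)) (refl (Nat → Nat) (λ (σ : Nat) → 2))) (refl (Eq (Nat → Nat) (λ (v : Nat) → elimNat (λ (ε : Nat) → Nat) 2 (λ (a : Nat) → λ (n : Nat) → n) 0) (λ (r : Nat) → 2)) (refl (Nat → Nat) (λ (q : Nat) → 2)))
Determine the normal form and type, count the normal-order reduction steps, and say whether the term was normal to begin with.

normal form:
  refl (Eq (Eq (Nat → Nat) (λ (b : Nat) → 2) (λ (κ : Nat) → 2)) (refl (Nat → Nat) (λ (β : Nat) → 2)) (refl (Nat → Nat) (λ (σ : Nat) → 2))) (refl (Eq (Nat → Nat) (λ (v : Nat) → 2) (λ (ε : Nat) → 2)) (refl (Nat → Nat) (λ (a : Nat) → 2)))
the term's type:
  Eq (Eq (Eq (Nat → Nat) (λ (b : Nat) → 2) (λ (κ : Nat) → 2)) (refl (Nat → Nat) (λ (β : Nat) → 2)) (refl (Nat → Nat) (λ (σ : Nat) → 2))) (refl (Eq (Nat → Nat) (λ (v : Nat) → 2) (λ (ε : Nat) → 2)) (refl (Nat → Nat) (λ (a : Nat) → 2))) (refl (Eq (Nat → Nat) (λ (n : Nat) → 2) (λ (r : Nat) → 2)) (refl (Nat → Nat) (λ (q : Nat) → 2)))
normal-order step count: 1
term was already normal: no
first contracted redex: an elimNat iota-redex


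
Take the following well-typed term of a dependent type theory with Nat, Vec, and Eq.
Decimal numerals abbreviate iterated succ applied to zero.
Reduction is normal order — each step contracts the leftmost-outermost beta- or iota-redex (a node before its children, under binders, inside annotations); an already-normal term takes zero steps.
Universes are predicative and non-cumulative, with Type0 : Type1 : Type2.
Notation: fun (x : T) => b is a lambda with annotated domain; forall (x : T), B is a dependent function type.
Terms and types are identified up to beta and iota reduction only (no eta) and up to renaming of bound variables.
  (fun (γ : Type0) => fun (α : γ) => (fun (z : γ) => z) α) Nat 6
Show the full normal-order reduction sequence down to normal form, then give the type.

reduction (normal order):
  (fun (γ : Type0) => fun (α : γ) => (fun (z : γ) => z) α) Nat 6
  ~> (fun (γ : Nat) => (fun (α : Nat) => α) γ) 6
  ~> (fun (γ : Nat) => γ) 6
  ~> 6
type:
  Nat


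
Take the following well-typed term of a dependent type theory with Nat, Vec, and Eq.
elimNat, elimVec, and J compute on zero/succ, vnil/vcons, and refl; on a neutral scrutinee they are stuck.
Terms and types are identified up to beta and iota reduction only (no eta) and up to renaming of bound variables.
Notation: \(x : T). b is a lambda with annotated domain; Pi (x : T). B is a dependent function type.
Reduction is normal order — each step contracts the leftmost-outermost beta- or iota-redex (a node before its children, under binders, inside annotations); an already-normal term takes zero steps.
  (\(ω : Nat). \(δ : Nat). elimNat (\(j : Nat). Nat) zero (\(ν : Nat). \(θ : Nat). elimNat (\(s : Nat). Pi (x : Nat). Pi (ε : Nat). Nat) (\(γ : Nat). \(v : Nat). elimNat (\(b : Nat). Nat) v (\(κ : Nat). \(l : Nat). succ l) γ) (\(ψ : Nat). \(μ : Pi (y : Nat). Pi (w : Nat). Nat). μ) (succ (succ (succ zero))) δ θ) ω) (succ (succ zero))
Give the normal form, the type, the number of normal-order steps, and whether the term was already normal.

resulting normal form:
  \(ω : Nat). elimNat (\(δ : Nat). Nat) (elimNat (\(j : Nat). Nat) zero (\(ν : Nat). \(θ : Nat). succ θ) ω) (\(s : Nat). \(x : Nat). succ x) ω
inferred type:
  Pi (ω : Nat). Nat
steps to reach normal form (normal order): 32
started in normal form: no
first contracted redex: a beta-redex


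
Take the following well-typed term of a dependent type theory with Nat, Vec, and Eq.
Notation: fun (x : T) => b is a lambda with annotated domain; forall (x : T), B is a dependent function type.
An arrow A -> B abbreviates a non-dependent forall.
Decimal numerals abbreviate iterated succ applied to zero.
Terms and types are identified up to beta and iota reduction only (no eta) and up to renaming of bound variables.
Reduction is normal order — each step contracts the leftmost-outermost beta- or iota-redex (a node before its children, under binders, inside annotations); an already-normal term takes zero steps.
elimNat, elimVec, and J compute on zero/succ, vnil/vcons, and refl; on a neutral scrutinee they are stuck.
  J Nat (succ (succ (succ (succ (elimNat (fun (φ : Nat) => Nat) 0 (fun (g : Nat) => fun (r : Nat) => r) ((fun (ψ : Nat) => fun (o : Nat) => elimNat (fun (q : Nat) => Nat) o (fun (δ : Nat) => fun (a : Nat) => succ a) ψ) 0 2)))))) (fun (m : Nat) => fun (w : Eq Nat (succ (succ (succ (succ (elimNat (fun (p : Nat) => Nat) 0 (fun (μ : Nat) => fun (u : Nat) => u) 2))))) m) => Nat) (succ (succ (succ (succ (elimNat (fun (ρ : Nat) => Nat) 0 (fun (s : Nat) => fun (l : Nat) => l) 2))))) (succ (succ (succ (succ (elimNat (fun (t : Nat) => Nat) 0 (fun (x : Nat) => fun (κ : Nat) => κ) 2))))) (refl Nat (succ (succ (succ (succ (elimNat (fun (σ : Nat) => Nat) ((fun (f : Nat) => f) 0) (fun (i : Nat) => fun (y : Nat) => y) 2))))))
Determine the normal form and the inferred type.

normal form:
  4
the term's type:
  Nat


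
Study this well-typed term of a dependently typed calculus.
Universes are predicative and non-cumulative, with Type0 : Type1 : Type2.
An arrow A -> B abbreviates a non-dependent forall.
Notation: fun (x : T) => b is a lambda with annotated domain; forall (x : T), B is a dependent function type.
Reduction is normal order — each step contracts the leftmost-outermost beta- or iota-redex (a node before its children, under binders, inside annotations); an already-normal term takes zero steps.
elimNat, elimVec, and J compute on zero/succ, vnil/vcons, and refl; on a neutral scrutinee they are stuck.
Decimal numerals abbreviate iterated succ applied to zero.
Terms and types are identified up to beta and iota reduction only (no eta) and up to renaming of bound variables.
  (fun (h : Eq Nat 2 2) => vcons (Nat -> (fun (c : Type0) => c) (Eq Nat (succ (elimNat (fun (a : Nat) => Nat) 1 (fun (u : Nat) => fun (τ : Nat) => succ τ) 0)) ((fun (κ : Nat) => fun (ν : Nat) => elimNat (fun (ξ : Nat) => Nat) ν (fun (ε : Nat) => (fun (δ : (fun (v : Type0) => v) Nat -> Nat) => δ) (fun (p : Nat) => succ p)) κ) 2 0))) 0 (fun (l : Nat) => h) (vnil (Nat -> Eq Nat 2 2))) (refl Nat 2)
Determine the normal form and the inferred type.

normal form:
  vcons (Nat -> Eq Nat 2 2) 0 (fun (h : Nat) => refl Nat 2) (vnil (Nat -> Eq Nat 2 2))
inferred type:
  Vec (Nat -> Eq Nat 2 2) 1


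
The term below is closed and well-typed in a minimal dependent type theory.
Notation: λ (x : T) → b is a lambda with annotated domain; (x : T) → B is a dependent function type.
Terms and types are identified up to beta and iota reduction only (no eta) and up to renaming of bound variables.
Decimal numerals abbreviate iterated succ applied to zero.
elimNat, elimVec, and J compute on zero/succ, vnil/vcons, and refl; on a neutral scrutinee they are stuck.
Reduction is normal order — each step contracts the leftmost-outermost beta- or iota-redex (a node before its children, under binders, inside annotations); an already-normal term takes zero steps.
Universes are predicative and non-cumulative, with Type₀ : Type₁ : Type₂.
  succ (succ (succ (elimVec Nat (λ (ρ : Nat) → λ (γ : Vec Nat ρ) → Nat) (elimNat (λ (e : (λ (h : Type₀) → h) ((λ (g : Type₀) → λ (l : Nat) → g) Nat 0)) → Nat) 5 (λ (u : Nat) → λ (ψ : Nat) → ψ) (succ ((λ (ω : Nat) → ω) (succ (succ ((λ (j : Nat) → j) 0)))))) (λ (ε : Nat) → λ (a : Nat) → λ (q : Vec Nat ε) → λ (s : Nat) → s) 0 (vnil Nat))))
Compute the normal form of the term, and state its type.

resulting normal form:
  8
inferred type:
  Nat
observation: 16 normal-order steps normalize the term, beginning with an elimVec iota-redex.


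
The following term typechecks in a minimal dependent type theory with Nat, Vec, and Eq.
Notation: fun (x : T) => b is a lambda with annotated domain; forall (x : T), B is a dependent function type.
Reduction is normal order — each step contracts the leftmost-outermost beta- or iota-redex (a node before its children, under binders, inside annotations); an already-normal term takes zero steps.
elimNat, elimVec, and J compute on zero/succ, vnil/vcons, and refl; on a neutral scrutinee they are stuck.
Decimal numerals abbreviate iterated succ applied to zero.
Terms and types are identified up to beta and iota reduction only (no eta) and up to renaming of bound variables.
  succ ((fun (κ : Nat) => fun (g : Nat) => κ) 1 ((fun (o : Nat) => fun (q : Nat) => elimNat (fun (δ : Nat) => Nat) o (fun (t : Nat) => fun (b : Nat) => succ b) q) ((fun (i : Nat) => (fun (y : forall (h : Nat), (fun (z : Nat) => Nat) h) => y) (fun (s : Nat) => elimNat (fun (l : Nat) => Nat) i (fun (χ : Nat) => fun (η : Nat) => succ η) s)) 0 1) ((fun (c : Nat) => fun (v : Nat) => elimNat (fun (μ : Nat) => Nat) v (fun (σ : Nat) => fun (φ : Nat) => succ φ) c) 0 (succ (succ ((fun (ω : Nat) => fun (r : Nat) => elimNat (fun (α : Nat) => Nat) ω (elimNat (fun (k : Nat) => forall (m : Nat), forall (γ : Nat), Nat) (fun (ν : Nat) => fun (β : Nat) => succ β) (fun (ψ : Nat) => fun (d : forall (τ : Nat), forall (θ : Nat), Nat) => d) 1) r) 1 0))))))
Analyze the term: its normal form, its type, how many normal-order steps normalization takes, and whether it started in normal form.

resulting normal form:
  2
the term's type:
  Nat
reduction steps (normal order): 2
term was already normal: no
first redex: a beta-redex


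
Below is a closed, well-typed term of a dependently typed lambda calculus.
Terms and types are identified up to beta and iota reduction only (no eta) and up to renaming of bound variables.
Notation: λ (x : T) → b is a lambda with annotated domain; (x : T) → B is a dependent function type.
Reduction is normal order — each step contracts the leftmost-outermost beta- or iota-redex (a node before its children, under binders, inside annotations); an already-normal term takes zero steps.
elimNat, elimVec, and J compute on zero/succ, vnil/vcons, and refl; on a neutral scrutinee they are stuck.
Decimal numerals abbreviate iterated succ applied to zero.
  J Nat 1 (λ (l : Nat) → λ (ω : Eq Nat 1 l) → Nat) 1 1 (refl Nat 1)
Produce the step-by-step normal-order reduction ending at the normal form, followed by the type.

reduction (normal order):
  J Nat 1 (λ (l : Nat) → λ (ω : Eq Nat 1 l) → Nat) 1 1 (refl Nat 1)
  ~> 1
inferred type:
  Nat


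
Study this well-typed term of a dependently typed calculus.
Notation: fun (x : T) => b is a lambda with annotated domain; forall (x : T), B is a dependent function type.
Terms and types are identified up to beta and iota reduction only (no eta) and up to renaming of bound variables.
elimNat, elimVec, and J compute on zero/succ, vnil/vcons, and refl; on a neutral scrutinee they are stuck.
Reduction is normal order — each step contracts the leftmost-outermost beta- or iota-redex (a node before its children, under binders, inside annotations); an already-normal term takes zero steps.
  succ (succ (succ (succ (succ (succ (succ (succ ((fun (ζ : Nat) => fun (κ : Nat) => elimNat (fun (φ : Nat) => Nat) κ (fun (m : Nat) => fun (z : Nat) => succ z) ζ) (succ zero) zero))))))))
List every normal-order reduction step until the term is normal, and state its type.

reduction (normal order):
  succ (succ (succ (succ (succ (succ (succ (succ ((fun (ζ : Nat) => fun (κ : Nat) => elimNat (fun (φ : Nat) => Nat) κ (fun (m : Nat) => fun (z : Nat) => succ z) ζ) (succ zero) zero))))))))
  ~> succ (succ (succ (succ (succ (succ (succ (succ ((fun (ζ : Nat) => elimNat (fun (κ : Nat) => Nat) ζ (fun (φ : Nat) => fun (m : Nat) => succ m) (succ zero)) zero))))))))
  ~> succ (succ (succ (succ (succ (succ (succ (succ (elimNat (fun (ζ : Nat) => Nat) zero (fun (κ : Nat) => fun (φ : Nat) => succ φ) (succ zero)))))))))
  ~> succ (succ (succ (succ (succ (succ (succ (succ ((fun (ζ : Nat) => fun (κ : Nat) => succ κ) zero (elimNat (fun (φ : Nat) => Nat) zero (fun (m : Nat) => fun (z : Nat) => succ z) zero)))))))))
  ~> succ (succ (succ (succ (succ (succ (succ (succ ((fun (ζ : Nat) => succ ζ) (elimNat (fun (κ : Nat) => Nat) zero (fun (φ : Nat) => fun (m : Nat) => succ m) zero)))))))))
  ~> succ (succ (succ (succ (succ (succ (succ (succ (succ (elimNat (fun (ζ : Nat) => Nat) zero (fun (κ : Nat) => fun (φ : Nat) => succ φ) zero)))))))))
  ~> succ (succ (succ (succ (succ (succ (succ (succ (succ zero))))))))
the term's type:
  Nat


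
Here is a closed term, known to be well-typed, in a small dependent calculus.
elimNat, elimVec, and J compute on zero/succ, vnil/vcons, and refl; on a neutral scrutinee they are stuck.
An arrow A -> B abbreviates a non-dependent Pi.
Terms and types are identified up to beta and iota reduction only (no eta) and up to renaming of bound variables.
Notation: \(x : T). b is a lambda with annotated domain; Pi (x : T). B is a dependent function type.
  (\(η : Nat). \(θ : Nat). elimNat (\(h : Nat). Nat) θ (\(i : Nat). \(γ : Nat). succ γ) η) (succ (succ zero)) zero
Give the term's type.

inferred type:
  Nat


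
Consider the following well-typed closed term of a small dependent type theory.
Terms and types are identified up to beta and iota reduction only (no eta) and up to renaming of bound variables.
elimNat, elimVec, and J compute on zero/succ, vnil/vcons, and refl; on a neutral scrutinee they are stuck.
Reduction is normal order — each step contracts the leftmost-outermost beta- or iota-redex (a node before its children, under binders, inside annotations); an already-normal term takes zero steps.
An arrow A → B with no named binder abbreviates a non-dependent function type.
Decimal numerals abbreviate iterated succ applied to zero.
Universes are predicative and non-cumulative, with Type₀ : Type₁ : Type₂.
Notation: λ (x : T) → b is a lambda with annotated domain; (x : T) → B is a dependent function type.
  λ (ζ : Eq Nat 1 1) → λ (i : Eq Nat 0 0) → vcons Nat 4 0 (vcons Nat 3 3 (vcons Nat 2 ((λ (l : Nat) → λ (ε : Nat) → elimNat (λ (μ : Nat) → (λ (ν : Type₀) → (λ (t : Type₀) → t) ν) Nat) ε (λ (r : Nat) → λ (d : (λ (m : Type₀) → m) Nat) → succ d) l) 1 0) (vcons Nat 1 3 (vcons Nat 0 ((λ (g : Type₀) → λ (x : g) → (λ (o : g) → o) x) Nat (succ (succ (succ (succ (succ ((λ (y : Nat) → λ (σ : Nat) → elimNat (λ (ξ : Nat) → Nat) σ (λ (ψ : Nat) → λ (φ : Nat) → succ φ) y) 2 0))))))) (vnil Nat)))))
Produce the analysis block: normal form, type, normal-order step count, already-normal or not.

normal form:
  λ (ζ : Eq Nat 1 1) → λ (i : Eq Nat 0 0) → vcons Nat 4 0 (vcons Nat 3 3 (vcons Nat 2 1 (vcons Nat 1 3 (vcons Nat 0 7 (vnil Nat)))))
the term's type:
  Eq Nat 1 1 → Eq Nat 0 0 → Vec Nat 5
reduction steps (normal order): 18
already normal: no
first redex: a beta-redex


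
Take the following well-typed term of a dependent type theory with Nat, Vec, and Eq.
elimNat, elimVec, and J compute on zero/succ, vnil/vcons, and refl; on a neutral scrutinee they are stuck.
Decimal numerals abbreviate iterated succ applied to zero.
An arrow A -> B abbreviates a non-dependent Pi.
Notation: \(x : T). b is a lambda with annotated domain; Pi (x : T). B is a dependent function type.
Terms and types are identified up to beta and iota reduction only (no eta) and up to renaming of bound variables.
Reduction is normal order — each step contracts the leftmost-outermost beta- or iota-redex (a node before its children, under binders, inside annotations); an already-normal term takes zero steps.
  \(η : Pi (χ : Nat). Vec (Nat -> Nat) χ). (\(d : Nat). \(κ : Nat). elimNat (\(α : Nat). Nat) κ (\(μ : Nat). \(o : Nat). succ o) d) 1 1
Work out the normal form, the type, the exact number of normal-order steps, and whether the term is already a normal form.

resulting normal form:
  \(η : Pi (χ : Nat). Vec (Nat -> Nat) χ). 2
inferred type:
  (Pi (η : Nat). Vec (Nat -> Nat) η) -> Nat
reduction steps (normal order): 6
term was already normal: no
first contracted redex: a beta-redex


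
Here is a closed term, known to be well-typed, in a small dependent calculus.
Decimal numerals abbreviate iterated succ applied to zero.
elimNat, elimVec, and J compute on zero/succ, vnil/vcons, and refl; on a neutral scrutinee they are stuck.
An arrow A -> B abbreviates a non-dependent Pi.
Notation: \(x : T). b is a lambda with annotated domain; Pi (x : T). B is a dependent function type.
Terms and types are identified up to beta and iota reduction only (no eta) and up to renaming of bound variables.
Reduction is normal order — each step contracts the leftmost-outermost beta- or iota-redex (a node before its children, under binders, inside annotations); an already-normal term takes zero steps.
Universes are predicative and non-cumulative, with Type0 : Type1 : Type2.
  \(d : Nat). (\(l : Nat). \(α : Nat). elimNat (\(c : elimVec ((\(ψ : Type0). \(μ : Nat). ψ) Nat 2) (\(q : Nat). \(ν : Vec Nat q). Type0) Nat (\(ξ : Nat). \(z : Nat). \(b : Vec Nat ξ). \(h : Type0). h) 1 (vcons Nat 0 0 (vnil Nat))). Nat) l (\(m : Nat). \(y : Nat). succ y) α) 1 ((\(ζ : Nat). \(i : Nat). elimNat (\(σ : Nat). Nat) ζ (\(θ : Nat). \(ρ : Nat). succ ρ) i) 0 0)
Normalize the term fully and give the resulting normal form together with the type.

resulting normal form:
  \(d : Nat). 1
the term's type:
  Nat -> Nat
observation: 12 normal-order steps normalize the term, beginning with a beta-redex.


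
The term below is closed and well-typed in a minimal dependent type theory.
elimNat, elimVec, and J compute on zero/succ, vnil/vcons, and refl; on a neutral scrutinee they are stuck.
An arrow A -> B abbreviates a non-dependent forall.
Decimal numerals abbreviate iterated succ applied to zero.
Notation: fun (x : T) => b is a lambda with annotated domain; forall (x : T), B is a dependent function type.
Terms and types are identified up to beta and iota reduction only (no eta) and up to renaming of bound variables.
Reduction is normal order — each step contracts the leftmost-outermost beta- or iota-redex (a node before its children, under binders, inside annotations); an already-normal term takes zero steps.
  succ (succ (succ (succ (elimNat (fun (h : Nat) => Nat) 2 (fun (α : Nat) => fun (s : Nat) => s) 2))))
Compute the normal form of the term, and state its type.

normal form:
  6
inferred type:
  Nat
observation: the term reaches its normal form after 7 normal-order steps.


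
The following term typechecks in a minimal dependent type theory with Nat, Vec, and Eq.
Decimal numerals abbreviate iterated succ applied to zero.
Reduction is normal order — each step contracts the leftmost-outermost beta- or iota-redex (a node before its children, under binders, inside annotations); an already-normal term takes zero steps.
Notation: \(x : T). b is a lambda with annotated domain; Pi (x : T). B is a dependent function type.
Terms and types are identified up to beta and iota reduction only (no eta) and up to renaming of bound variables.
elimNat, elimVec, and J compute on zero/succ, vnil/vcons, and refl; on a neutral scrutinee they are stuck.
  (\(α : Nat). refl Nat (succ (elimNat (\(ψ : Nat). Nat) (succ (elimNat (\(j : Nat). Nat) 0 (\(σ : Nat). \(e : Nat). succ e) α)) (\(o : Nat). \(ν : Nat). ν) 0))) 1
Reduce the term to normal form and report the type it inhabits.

normal form:
  refl Nat 3
inferred type:
  Eq Nat 3 3
observation: the term reaches its normal form after 6 normal-order steps.


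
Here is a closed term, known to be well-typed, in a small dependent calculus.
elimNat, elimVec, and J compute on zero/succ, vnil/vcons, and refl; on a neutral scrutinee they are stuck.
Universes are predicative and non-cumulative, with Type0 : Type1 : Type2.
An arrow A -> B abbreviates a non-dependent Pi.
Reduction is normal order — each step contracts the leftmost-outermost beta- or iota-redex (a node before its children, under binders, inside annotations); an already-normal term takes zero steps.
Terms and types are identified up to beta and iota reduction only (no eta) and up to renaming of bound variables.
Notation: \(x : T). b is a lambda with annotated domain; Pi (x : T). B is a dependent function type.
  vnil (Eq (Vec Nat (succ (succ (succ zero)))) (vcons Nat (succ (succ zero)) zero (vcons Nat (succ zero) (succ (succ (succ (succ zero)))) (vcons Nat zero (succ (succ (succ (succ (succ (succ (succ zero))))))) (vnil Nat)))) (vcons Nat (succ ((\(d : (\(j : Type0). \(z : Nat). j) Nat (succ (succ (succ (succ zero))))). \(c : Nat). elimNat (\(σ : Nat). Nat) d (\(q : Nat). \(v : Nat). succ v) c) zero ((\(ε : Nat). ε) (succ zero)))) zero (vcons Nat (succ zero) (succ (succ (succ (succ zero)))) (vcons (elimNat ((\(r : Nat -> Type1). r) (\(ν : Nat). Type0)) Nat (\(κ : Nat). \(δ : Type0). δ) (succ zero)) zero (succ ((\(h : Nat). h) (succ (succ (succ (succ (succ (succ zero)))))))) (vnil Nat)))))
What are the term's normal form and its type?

normal form:
  vnil (Eq (Vec Nat (succ (succ (succ zero)))) (vcons Nat (succ (succ zero)) zero (vcons Nat (succ zero) (succ (succ (succ (succ zero)))) (vcons Nat zero (succ (succ (succ (succ (succ (succ (succ zero))))))) (vnil Nat)))) (vcons Nat (succ (succ zero)) zero (vcons Nat (succ zero) (succ (succ (succ (succ zero)))) (vcons Nat zero (succ (succ (succ (succ (succ (succ (succ zero))))))) (vnil Nat)))))
inferred type:
  Vec (Eq (Vec Nat (succ (succ (succ zero)))) (vcons Nat (succ (succ zero)) zero (vcons Nat (succ zero) (succ (succ (succ (succ zero)))) (vcons Nat zero (succ (succ (succ (succ (succ (succ (succ zero))))))) (vnil Nat)))) (vcons Nat (succ (succ zero)) zero (vcons Nat (succ zero) (succ (succ (succ (succ zero)))) (vcons Nat zero (succ (succ (succ (succ (succ (succ (succ zero))))))) (vnil Nat))))) zero


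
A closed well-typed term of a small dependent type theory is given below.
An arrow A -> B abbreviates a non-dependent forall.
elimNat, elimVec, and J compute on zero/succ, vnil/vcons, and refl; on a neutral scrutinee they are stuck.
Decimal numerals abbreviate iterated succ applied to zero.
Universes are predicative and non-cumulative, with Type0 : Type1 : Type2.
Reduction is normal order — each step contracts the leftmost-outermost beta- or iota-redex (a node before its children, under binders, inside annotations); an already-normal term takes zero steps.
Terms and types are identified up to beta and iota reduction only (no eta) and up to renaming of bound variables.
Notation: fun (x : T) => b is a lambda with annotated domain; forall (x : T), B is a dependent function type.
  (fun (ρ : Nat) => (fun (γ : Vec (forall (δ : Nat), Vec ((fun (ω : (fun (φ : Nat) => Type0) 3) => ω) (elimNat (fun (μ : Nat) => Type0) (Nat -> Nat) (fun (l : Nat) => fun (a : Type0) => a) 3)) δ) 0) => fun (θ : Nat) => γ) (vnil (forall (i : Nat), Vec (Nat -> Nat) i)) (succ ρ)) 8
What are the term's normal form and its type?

reduced normal form:
  vnil (forall (ρ : Nat), Vec (Nat -> Nat) ρ)
type:
  Vec (forall (ρ : Nat), Vec (Nat -> Nat) ρ) 0


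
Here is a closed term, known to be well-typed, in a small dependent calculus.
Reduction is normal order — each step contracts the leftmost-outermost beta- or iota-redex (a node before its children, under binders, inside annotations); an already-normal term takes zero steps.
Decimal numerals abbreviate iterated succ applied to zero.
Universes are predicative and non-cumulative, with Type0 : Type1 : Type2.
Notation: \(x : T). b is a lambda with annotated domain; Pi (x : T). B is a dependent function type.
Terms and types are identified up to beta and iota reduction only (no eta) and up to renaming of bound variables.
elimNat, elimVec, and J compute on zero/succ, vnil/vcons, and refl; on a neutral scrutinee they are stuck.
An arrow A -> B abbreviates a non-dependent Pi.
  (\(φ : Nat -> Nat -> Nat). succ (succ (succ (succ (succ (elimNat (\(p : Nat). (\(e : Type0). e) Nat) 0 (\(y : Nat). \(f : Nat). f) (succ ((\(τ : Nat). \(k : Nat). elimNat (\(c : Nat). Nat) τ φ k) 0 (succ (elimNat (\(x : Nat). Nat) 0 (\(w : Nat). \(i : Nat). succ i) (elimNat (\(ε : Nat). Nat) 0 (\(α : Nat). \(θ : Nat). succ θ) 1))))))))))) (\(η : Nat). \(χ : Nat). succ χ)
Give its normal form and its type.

normal form:
  5
type:
  Nat


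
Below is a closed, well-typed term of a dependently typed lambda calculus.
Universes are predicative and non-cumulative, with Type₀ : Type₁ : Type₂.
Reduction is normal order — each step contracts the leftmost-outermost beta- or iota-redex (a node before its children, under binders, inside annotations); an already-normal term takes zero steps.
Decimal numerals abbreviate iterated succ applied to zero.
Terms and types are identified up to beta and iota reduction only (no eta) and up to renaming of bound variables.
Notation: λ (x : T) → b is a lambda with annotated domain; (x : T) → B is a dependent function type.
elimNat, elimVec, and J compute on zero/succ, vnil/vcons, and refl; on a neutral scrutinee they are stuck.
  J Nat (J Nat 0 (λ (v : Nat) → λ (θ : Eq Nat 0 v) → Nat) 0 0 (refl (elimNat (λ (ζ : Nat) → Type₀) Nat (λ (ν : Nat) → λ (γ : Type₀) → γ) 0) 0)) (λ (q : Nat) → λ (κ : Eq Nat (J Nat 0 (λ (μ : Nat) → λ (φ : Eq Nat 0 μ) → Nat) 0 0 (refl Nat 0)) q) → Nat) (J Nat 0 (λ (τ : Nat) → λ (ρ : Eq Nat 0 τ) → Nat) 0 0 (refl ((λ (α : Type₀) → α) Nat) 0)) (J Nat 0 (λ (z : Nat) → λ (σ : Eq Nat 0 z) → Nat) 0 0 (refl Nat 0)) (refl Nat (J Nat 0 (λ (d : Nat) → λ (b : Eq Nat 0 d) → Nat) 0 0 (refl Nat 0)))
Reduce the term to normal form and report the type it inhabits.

normal form:
  0
the term's type:
  Nat


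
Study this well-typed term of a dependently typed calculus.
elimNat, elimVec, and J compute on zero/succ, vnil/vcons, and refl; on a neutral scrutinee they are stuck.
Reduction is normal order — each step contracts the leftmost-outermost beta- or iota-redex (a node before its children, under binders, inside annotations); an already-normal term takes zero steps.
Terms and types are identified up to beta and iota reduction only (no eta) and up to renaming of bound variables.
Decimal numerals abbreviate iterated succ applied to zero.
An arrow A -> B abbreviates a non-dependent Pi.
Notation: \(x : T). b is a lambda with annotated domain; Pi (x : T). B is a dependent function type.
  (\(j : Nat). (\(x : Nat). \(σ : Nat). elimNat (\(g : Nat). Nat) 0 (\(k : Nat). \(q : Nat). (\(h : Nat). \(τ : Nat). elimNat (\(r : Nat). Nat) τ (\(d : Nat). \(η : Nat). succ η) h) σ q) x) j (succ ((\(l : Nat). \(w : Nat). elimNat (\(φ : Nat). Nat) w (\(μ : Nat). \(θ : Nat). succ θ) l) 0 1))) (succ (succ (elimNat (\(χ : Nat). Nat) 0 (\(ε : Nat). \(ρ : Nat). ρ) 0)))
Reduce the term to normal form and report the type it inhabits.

reduced normal form:
  4
the term's type:
  Nat
observation: the first redex contracted is a beta-redex; the normal form is reached in 47 normal-order steps.


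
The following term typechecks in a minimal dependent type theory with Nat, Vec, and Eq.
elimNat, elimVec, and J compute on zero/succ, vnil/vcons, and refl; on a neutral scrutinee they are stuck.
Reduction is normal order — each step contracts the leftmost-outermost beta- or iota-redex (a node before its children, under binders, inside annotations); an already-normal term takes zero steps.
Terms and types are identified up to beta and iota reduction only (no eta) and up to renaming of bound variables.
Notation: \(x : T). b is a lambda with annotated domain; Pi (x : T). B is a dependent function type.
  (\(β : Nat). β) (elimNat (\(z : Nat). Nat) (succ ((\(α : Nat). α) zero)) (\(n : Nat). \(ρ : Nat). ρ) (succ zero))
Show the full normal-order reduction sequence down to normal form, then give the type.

reduction (normal order):
  (\(β : Nat). β) (elimNat (\(z : Nat). Nat) (succ ((\(α : Nat). α) zero)) (\(n : Nat). \(ρ : Nat). ρ) (succ zero))
  ~> elimNat (\(β : Nat). Nat) (succ ((\(z : Nat). z) zero)) (\(α : Nat). \(n : Nat). n) (succ zero)
  ~> (\(β : Nat). \(z : Nat). z) zero (elimNat (\(α : Nat). Nat) (succ ((\(n : Nat). n) zero)) (\(ρ : Nat). \(i : Nat). i) zero)
  ~> (\(β : Nat). β) (elimNat (\(z : Nat). Nat) (succ ((\(α : Nat). α) zero)) (\(n : Nat). \(ρ : Nat). ρ) zero)
  ~> elimNat (\(β : Nat). Nat) (succ ((\(z : Nat). z) zero)) (\(α : Nat). \(n : Nat). n) zero
  ~> succ ((\(β : Nat). β) zero)
  ~> succ zero
the term's type:
  Nat


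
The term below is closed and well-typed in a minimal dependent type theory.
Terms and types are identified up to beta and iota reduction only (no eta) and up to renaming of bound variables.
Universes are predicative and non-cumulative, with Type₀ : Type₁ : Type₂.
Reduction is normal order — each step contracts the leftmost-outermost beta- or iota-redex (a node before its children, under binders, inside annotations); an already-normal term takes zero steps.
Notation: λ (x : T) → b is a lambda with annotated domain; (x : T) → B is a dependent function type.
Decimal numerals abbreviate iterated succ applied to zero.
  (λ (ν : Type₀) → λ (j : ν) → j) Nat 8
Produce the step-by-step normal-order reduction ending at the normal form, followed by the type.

normal-order reduction:
  (λ (ν : Type₀) → λ (j : ν) → j) Nat 8
  ~> (λ (ν : Nat) → ν) 8
  ~> 8
inferred type:
  Nat


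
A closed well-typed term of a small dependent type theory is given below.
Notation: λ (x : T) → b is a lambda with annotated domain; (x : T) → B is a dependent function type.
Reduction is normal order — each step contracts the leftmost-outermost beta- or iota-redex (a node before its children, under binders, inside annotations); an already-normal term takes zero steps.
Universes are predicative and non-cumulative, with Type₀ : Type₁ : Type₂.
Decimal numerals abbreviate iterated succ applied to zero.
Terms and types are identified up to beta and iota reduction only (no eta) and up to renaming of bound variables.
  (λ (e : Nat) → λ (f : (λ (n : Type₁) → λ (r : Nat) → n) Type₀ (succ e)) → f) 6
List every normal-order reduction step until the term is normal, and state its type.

normal-order reduction sequence:
  (λ (e : Nat) → λ (f : (λ (n : Type₁) → λ (r : Nat) → n) Type₀ (succ e)) → f) 6
  ~> λ (e : (λ (f : Type₁) → λ (n : Nat) → f) Type₀ 7) → e
  ~> λ (e : (λ (f : Nat) → Type₀) 7) → e
  ~> λ (e : Type₀) → e
inferred type:
  (e : Type₀) → Type₀


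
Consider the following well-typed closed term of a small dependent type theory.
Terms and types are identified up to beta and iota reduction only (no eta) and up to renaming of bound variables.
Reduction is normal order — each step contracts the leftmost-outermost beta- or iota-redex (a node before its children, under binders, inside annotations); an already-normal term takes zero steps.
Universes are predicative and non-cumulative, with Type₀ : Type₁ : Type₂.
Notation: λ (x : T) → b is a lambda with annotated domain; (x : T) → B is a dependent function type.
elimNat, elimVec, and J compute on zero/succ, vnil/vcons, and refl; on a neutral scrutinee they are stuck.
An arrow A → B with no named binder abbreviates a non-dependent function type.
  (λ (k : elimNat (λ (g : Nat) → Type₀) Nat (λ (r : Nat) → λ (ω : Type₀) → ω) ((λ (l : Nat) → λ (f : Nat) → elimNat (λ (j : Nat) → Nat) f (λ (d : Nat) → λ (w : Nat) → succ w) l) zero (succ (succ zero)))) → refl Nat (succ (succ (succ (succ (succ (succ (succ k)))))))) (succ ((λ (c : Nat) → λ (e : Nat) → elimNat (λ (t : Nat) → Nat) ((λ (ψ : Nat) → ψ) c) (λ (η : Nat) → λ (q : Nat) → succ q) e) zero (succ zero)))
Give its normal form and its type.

normal form:
  refl Nat (succ (succ (succ (succ (succ (succ (succ (succ (succ zero)))))))))
inferred type:
  Eq Nat (succ (succ (succ (succ (succ (succ (succ (succ (succ zero))))))))) (succ (succ (succ (succ (succ (succ (succ (succ (succ zero)))))))))
observation: the first redex contracted is a beta-redex; the normal form is reached in 8 normal-order steps.


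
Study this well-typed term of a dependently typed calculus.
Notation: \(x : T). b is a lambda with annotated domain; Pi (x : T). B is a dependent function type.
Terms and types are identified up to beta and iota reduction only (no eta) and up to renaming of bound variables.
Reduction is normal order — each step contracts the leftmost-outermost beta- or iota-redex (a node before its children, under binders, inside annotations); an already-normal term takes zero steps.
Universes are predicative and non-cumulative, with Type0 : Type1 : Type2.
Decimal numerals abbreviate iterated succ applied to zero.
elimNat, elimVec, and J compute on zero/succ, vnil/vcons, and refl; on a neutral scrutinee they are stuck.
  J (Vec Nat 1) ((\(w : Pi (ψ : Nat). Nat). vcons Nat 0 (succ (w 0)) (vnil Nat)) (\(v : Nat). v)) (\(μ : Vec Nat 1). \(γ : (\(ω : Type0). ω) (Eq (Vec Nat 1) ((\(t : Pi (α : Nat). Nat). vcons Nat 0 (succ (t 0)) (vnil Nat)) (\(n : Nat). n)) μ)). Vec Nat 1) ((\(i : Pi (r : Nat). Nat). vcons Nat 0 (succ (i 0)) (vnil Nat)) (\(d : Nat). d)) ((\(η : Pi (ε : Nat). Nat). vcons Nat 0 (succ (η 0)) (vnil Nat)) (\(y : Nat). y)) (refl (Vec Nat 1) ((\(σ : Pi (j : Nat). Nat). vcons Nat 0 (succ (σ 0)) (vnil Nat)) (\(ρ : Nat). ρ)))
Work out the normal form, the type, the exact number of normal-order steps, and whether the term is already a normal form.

resulting normal form:
  vcons Nat 0 1 (vnil Nat)
the term's type:
  Vec Nat 1
reduction steps (normal order): 3
term was already normal: no
first contracted redex: a J iota-redex
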